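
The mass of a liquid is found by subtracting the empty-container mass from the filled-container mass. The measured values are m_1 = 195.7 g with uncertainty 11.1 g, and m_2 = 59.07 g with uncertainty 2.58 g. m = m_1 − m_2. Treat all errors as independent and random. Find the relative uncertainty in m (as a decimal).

Absolute uncertainties add in quadrature for a linear combination:
  (δm_1)² = 123;  (δm_2)² = 6.66
δm = √(130) = 11.4 g
m = 136.6 g, so δm/m = 11.4/136.6 = 0.0834.

0.0834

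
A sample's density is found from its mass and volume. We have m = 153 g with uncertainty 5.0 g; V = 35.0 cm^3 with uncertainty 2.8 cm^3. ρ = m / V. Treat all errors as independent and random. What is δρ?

0.378 g/cm^3

ρ is a product of powers, so relative uncertainties combine in quadrature:
  (1·δm/m)² = (1×0.0327)² = 0.00107;  (-1·δV/V)² = (-1×0.0800)² = 0.00640
δρ/ρ = √(0.00747) = 0.0864
ρ = 4.37 g/cm^3, so δρ = 0.0864 × 4.37 = 0.378 g/cm^3.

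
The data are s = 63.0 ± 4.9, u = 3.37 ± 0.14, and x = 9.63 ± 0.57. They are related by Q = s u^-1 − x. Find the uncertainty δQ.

Let p = s·u^-1 = 18.7. δp/p = √((1·δs/s)² + (-1·δu/u)²) = √(0.00605 + 0.00173) = 0.0882, so δp = 1.65.
Q = p − x: δQ = √(δp² + δx²) = √(2.72 + 0.325) = 1.74

1.74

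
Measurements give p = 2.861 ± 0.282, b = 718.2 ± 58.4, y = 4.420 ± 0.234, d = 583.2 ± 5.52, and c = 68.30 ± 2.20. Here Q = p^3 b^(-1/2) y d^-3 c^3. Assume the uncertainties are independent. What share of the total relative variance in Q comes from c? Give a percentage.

9.15%

(δQ/Q)² = (3·δp/p)² + (−½·δb/b)² + (1·δy/y)² + (-3·δd/d)² + (3·δc/c)²
  p term: (3×0.0986)² = 0.0874
  b term: (-0.5×0.0813)² = 0.00165
  y term: (1×0.0529)² = 0.00280
  d term: (-3×0.00947)² = 0.000806
  c term: (3×0.0322)² = 0.00934
Total = 0.102. Share from c = 0.00934/0.102 = 0.0915.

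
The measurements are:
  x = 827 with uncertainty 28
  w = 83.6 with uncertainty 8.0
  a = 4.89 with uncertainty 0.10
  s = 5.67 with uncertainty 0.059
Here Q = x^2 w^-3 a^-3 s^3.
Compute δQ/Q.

0.303

Relative error in a monomial: (δQ/Q)² = Σ (nᵢ · δxᵢ/xᵢ)².
  (2·δx/x)² = (2×0.0339)² = 0.00459;  (-3·δw/w)² = (-3×0.0957)² = 0.0824;  (-3·δa/a)² = (-3×0.0204)² = 0.00376;  (3·δs/s)² = (3×0.0104)² = 0.000974
δQ/Q = √(0.0917) = 0.303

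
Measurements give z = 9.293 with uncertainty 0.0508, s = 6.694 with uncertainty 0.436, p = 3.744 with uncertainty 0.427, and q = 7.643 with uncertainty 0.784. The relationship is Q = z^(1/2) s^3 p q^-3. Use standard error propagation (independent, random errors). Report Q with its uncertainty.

Relative error in a monomial: (δQ/Q)² = Σ (nᵢ · δxᵢ/xᵢ)².
  (½·δz/z)² = (0.5×0.00547)² = 7.47e-06;  (3·δs/s)² = (3×0.0651)² = 0.0382;  (1·δp/p)² = (1×0.114)² = 0.0130;  (-3·δq/q)² = (-3×0.103)² = 0.0947
δQ/Q = √(0.146) = 0.382
Q = 7.668, so δQ = 0.382 × 7.668 = 2.93.

7.668 ± 2.93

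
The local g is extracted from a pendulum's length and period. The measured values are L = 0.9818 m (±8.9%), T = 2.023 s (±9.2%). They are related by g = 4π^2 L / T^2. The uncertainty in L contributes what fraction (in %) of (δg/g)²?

(δg/g)² = (1·δL/L)² + (-2·δT/T)²
  L term: (1×0.0890)² = 0.00792
  T term: (-2×0.0920)² = 0.0339
Total = 0.0418. Share from L = 0.00792/0.0418 = 0.190.

19.0%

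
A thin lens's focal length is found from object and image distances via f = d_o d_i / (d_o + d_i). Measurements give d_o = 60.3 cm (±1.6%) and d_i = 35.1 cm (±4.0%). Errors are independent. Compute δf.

∂f/∂d_o = (d_i/(d_o+d_i))² = 0.135;  ∂f/∂d_i = (d_o/(d_o+d_i))² = 0.400
δf = √((∂f/∂d_o · δd_o)² + (∂f/∂d_i · δd_i)²) = √(0.0171 + 0.315) = 0.576 cm

0.576 cm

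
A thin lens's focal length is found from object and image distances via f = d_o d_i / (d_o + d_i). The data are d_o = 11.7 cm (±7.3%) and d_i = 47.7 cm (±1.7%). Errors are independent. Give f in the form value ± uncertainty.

∂f/∂d_o = (d_i/(d_o+d_i))² = 0.645;  ∂f/∂d_i = (d_o/(d_o+d_i))² = 0.0388
δf = √((∂f/∂d_o · δd_o)² + (∂f/∂d_i · δd_i)²) = √(0.303 + 0.000990) = 0.552 cm
f = 9.40 cm.

9.40 ± 0.552 cm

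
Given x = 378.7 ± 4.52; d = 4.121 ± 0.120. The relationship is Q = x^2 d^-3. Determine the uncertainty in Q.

Each factor contributes (exponent × relative error)² to (δQ/Q)²:
  (2·δx/x)² = (2×0.0119)² = 0.000570;  (-3·δd/d)² = (-3×0.0291)² = 0.00763
δQ/Q = √(0.00820) = 0.0906
Q = 2049, so δQ = 0.0906 × 2049 = 186.

186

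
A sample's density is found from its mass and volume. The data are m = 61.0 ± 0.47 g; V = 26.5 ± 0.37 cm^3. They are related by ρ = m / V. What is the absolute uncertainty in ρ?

Products/powers → add relative errors in quadrature, weighted by exponent:
  (1·δm/m)² = (1×0.00770)² = 5.94e-05;  (-1·δV/V)² = (-1×0.0140)² = 0.000195
δρ/ρ = √(0.000254) = 0.0159
ρ = 2.30 g/cm^3, so δρ = 0.0159 × 2.30 = 0.0367 g/cm^3.

0.0367 g/cm^3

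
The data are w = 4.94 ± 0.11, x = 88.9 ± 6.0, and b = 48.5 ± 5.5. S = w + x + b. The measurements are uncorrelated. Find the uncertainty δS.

Each term contributes (cᵢ δxᵢ)² to (δS)²:
  (δw)² = 0.0121;  (δx)² = 36.0;  (δb)² = 30.2
δS = √(66.3) = 8.14

8.14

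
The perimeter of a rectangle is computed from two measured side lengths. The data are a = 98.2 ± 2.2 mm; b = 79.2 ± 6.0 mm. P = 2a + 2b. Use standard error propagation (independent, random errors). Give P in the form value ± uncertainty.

355 ± 12.8 mm

Each term contributes (cᵢ δxᵢ)² to (δP)²:
  (2·δa)² = 19.4;  (2·δb)² = 144
δP = √(163) = 12.8 mm
P = 355 mm.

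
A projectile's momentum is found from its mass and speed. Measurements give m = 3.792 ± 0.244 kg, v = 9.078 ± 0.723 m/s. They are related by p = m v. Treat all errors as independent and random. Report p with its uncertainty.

Products/powers → add relative errors in quadrature, weighted by exponent:
  (1·δm/m)² = (1×0.0643)² = 0.00414;  (1·δv/v)² = (1×0.0796)² = 0.00634
δp/p = √(0.0105) = 0.102
p = 34.42 kg·m/s, so δp = 0.102 × 34.42 = 3.52 kg·m/s.

34.42 ± 3.52 kg·m/s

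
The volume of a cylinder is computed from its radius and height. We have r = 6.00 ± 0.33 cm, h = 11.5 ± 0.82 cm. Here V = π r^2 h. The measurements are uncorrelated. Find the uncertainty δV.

170 cm^3

V is a product of powers, so relative uncertainties combine in quadrature:
  (2·δr/r)² = (2×0.0550)² = 0.0121;  (1·δh/h)² = (1×0.0713)² = 0.00508
δV/V = √(0.0172) = 0.131
V = 1300 cm^3, so δV = 0.131 × 1300 = 170 cm^3.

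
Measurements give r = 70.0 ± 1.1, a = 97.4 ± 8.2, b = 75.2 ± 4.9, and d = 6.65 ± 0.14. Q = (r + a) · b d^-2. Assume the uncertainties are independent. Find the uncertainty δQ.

Let u = r + a = 167. δu = √(δr² + δa²) = √(1.21 + 67.2) = 8.27, so δu/u = 0.0494.
Q is then a monomial in u, b, d:
δQ/Q = √((δu/u)² + (1·δb/b)² + (-2·δd/d)²) = √(0.00244 + 0.00425 + 0.00177) = 0.0920
Q = 285, so δQ = 0.0920 × 285 = 26.2.

26.2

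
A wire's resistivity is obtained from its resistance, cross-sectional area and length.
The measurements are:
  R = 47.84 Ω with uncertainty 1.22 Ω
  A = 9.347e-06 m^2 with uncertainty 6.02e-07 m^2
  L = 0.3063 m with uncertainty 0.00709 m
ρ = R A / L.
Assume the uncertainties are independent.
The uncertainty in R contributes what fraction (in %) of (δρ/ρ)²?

(δρ/ρ)² = (1·δR/R)² + (1·δA/A)² + (-1·δL/L)²
  R term: (1×0.0255)² = 0.000650
  A term: (1×0.0644)² = 0.00415
  L term: (-1×0.0231)² = 0.000536
Total = 0.00533. Share from R = 0.000650/0.00533 = 0.122.

12.2%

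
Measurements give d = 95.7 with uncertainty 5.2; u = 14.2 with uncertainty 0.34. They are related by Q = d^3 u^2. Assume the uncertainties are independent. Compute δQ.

Q is a product of powers, so relative uncertainties combine in quadrature:
  (3·δd/d)² = (3×0.0543)² = 0.0266;  (2·δu/u)² = (2×0.0239)² = 0.00229
δQ/Q = √(0.0289) = 0.170
Q = 1.77e+08, so δQ = 0.170 × 1.77e+08 = 3e+07.

3e+07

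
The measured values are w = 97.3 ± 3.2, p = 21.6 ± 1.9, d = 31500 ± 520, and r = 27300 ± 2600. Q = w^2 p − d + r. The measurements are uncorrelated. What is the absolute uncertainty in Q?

22600

Let h = w^2·p = 2.04e+05. δh/h = √((2·δw/w)² + (1·δp/p)²) = √(0.00433 + 0.00774) = 0.110, so δh = 22500.
Q = h − d + r: δQ = √(δh² + δd² + δr²) = √(5.04e+08 + 2.7e+05 + 6.76e+06) = 22600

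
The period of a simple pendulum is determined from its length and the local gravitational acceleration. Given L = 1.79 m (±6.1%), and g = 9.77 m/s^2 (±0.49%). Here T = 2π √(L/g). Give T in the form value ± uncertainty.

2.69 ± 0.0823 s

Each factor contributes (exponent × relative error)² to (δT/T)²:
  (½·δL/L)² = (0.5×0.0610)² = 0.000930;  (−½·δg/g)² = (-0.5×0.00490)² = 6e-06
δT/T = √(0.000936) = 0.0306
T = 2.69 s, so δT = 0.0306 × 2.69 = 0.0823 s.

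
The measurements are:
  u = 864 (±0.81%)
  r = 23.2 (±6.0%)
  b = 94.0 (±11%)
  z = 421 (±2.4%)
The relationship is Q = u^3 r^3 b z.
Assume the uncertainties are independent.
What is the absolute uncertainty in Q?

6.81e+16

Relative error in a monomial: (δQ/Q)² = Σ (nᵢ · δxᵢ/xᵢ)².
  (3·δu/u)² = (3×0.00810)² = 0.000590;  (3·δr/r)² = (3×0.0600)² = 0.0324;  (1·δb/b)² = (1×0.110)² = 0.0121;  (1·δz/z)² = (1×0.0240)² = 0.000576
δQ/Q = √(0.0457) = 0.214
Q = 3.19e+17, so δQ = 0.214 × 3.19e+17 = 6.81e+16.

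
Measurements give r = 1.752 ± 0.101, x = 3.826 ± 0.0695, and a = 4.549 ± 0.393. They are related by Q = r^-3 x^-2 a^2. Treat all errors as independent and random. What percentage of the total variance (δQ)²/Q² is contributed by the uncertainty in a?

(δQ/Q)² = (-3·δr/r)² + (-2·δx/x)² + (2·δa/a)²
  r term: (-3×0.0576)² = 0.0299
  x term: (-2×0.0182)² = 0.00132
  a term: (2×0.0864)² = 0.0299
Total = 0.0611. Share from a = 0.0299/0.0611 = 0.489.

48.9%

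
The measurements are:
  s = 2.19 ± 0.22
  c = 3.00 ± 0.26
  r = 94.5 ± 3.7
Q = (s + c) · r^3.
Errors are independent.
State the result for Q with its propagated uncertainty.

Let u = s + c = 5.19. δu = √(δs² + δc²) = √(0.0484 + 0.0676) = 0.341, so δu/u = 0.0656.
Q is then a monomial in u, r:
δQ/Q = √((δu/u)² + (3·δr/r)²) = √(0.00431 + 0.0138) = 0.135
Q = 4.38e+06, so δQ = 0.135 × 4.38e+06 = 5.89e+05.

(4.38 ± 0.589) × 10^6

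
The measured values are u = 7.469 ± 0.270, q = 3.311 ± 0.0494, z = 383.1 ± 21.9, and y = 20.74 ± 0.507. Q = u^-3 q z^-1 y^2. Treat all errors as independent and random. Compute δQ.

0.00119

Products/powers → add relative errors in quadrature, weighted by exponent:
  (-3·δu/u)² = (-3×0.0361)² = 0.0118;  (1·δq/q)² = (1×0.0149)² = 0.000223;  (-1·δz/z)² = (-1×0.0572)² = 0.00327;  (2·δy/y)² = (2×0.0244)² = 0.00239
δQ/Q = √(0.0176) = 0.133
Q = 0.008922, so δQ = 0.133 × 0.008922 = 0.00119.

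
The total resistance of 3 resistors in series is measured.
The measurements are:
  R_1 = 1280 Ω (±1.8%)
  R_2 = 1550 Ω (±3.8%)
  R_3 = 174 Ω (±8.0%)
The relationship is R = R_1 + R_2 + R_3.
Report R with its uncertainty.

3000 ± 64.8 Ω

Absolute uncertainties add in quadrature for a linear combination:
  (δR_1)² = 531;  (δR_2)² = 3470;  (δR_3)² = 194
δR = √(4190) = 64.8 Ω
R = 3000 Ω.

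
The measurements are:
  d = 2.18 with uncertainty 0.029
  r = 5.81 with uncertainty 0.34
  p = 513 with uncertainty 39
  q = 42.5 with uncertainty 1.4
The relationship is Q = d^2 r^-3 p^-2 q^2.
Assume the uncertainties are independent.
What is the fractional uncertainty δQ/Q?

Products/powers → add relative errors in quadrature, weighted by exponent:
  (2·δd/d)² = (2×0.0133)² = 0.000708;  (-3·δr/r)² = (-3×0.0585)² = 0.0308;  (-2·δp/p)² = (-2×0.0760)² = 0.0231;  (2·δq/q)² = (2×0.0329)² = 0.00434
δQ/Q = √(0.0590) = 0.243

0.243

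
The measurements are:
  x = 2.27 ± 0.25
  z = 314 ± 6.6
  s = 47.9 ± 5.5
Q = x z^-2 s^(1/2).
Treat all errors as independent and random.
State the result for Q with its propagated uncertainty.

For a monomial Q ∝ x, z^-2, s^(1/2), fractional errors add in quadrature:
  (1·δx/x)² = (1×0.110)² = 0.0121;  (-2·δz/z)² = (-2×0.0210)² = 0.00177;  (½·δs/s)² = (0.5×0.115)² = 0.00330
δQ/Q = √(0.0172) = 0.131
Q = 0.000159, so δQ = 0.131 × 0.000159 = 2.09e-05.

(1.59 ± 0.209) × 10^-4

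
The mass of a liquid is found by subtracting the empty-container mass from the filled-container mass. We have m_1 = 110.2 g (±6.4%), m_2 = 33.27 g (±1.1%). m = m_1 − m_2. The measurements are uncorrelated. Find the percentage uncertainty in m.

Absolute uncertainties add in quadrature for a linear combination:
  (δm_1)² = 49.7;  (δm_2)² = 0.134
δm = √(49.9) = 7.06 g
m = 76.93 g, so δm/m = 7.06/76.93 = 0.0918.

9.18%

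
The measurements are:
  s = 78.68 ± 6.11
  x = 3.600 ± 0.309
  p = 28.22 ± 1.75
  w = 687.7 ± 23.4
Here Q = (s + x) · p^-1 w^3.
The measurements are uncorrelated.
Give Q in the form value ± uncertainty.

Let u = s + x = 82.28. δu = √(δs² + δx²) = √(37.3 + 0.0955) = 6.12, so δu/u = 0.0744.
Q is then a monomial in u, p, w:
δQ/Q = √((δu/u)² + (-1·δp/p)² + (3·δw/w)²) = √(0.00553 + 0.00385 + 0.0104) = 0.141
Q = 9.483e+08, so δQ = 0.141 × 9.483e+08 = 1.33e+08.

(9.483 ± 1.33) × 10^8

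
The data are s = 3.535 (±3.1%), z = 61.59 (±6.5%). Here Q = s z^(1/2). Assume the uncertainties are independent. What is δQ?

1.25

Products/powers → add relative errors in quadrature, weighted by exponent:
  (1·δs/s)² = (1×0.0310)² = 0.000961;  (½·δz/z)² = (0.5×0.0650)² = 0.00106
δQ/Q = √(0.00202) = 0.0449
Q = 27.74, so δQ = 0.0449 × 27.74 = 1.25.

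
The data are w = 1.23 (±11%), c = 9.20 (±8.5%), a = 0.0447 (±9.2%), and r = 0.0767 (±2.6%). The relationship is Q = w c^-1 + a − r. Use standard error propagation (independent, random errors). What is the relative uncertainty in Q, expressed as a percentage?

Let p = w·c^-1 = 0.134. δp/p = √((1·δw/w)² + (-1·δc/c)²) = √(0.0121 + 0.00723) = 0.139, so δp = 0.0186.
Q = p + a − r: δQ = √(δp² + δa² + δr²) = √(0.000345 + 1.69e-05 + 3.98e-06) = 0.0191
Q = 0.102, so δQ/Q = 0.0191/0.102 = 0.188.

18.8%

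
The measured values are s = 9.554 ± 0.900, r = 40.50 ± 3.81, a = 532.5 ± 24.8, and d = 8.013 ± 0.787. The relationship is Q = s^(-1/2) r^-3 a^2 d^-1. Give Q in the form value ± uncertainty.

Since Q is a product/quotient, work with relative uncertainties:
  (−½·δs/s)² = (-0.5×0.0942)² = 0.00222;  (-3·δr/r)² = (-3×0.0941)² = 0.0796;  (2·δa/a)² = (2×0.0466)² = 0.00868;  (-1·δd/d)² = (-1×0.0982)² = 0.00965
δQ/Q = √(0.100) = 0.317
Q = 0.1723, so δQ = 0.317 × 0.1723 = 0.0546.

0.1723 ± 0.0546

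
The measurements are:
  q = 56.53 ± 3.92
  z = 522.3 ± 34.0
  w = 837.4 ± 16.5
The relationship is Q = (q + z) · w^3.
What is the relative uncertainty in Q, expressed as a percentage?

Let u = q + z = 578.8. δu = √(δq² + δz²) = √(15.4 + 1160) = 34.2, so δu/u = 0.0591.
Q is then a monomial in u, w:
δQ/Q = √((δu/u)² + (3·δw/w)²) = √(0.00350 + 0.00349) = 0.0836

8.36%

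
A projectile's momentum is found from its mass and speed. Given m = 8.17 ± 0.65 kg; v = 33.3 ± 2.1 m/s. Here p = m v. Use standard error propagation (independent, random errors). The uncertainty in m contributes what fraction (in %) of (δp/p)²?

61.4%

(δp/p)² = (1·δm/m)² + (1·δv/v)²
  m term: (1×0.0796)² = 0.00633
  v term: (1×0.0631)² = 0.00398
Total = 0.0103. Share from m = 0.00633/0.0103 = 0.614.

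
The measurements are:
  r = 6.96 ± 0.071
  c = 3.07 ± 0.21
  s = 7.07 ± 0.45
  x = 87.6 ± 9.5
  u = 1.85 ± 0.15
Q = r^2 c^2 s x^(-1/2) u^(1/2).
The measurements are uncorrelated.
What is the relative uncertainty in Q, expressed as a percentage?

Products/powers → add relative errors in quadrature, weighted by exponent:
  (2·δr/r)² = (2×0.0102)² = 0.000416;  (2·δc/c)² = (2×0.0684)² = 0.0187;  (1·δs/s)² = (1×0.0636)² = 0.00405;  (−½·δx/x)² = (-0.5×0.108)² = 0.00294;  (½·δu/u)² = (0.5×0.0811)² = 0.00164
δQ/Q = √(0.0278) = 0.167

16.7%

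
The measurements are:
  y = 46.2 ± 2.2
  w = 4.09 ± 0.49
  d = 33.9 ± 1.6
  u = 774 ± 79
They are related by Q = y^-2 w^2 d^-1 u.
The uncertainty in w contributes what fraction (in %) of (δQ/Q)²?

(δQ/Q)² = (-2·δy/y)² + (2·δw/w)² + (-1·δd/d)² + (1·δu/u)²
  y term: (-2×0.0476)² = 0.00907
  w term: (2×0.120)² = 0.0574
  d term: (-1×0.0472)² = 0.00223
  u term: (1×0.102)² = 0.0104
Total = 0.0791. Share from w = 0.0574/0.0791 = 0.726.

72.6%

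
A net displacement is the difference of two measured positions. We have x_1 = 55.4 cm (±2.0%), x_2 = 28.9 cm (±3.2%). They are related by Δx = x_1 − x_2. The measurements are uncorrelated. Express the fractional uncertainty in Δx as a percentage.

5.45%

Absolute uncertainties add in quadrature for a linear combination:
  (δx_1)² = 1.23;  (δx_2)² = 0.855
δΔx = √(2.08) = 1.44 cm
Δx = 26.5 cm, so δΔx/Δx = 1.44/26.5 = 0.0545.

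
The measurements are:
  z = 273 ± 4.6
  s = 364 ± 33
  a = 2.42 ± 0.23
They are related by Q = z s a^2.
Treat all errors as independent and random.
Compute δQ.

Products/powers → add relative errors in quadrature, weighted by exponent:
  (1·δz/z)² = (1×0.0168)² = 0.000284;  (1·δs/s)² = (1×0.0907)² = 0.00822;  (2·δa/a)² = (2×0.0950)² = 0.0361
δQ/Q = √(0.0446) = 0.211
Q = 5.82e+05, so δQ = 0.211 × 5.82e+05 = 1.23e+05.

1.23e+05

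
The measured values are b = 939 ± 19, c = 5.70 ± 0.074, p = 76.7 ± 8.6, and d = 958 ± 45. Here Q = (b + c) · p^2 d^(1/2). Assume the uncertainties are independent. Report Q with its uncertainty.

Let u = b + c = 945. δu = √(δb² + δc²) = √(361 + 0.00548) = 19.0, so δu/u = 0.0201.
Q is then a monomial in u, p, d:
δQ/Q = √((δu/u)² + (2·δp/p)² + (½·δd/d)²) = √(0.000405 + 0.0503 + 0.000552) = 0.226
Q = 1.72e+08, so δQ = 0.226 × 1.72e+08 = 3.89e+07.

(1.72 ± 0.389) × 10^8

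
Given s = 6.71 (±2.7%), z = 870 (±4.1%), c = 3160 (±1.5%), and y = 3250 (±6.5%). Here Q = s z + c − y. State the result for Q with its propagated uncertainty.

5750 ± 359

Let p = s·z = 5840. δp/p = √((1·δs/s)² + (1·δz/z)²) = √(0.000729 + 0.00168) = 0.0491, so δp = 287.
Q = p + c − y: δQ = √(δp² + δc² + δy²) = √(82100 + 2250 + 44600) = 359
Q = 5750.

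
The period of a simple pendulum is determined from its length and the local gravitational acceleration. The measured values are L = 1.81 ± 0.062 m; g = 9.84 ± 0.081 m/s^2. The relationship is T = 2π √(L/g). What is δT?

0.0475 s

For a monomial T ∝ L^(1/2), g^(-1/2), fractional errors add in quadrature:
  (½·δL/L)² = (0.5×0.0343)² = 0.000293;  (−½·δg/g)² = (-0.5×0.00823)² = 1.69e-05
δT/T = √(0.000310) = 0.0176
T = 2.69 s, so δT = 0.0176 × 2.69 = 0.0475 s.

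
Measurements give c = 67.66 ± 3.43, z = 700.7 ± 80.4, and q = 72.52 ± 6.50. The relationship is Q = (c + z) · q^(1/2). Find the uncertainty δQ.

745

Let u = c + z = 768.4. δu = √(δc² + δz²) = √(11.8 + 6460) = 80.5, so δu/u = 0.105.
Q is then a monomial in u, q:
δQ/Q = √((δu/u)² + (½·δq/q)²) = √(0.0110 + 0.00201) = 0.114
Q = 6543, so δQ = 0.114 × 6543 = 745.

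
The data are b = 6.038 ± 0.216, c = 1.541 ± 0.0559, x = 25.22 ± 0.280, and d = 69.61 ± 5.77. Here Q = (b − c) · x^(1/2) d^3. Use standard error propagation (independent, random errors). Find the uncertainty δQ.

Let u = b − c = 4.497. δu = √(δb² + δc²) = √(0.0467 + 0.00312) = 0.223, so δu/u = 0.0496.
Q is then a monomial in u, x, d:
δQ/Q = √((δu/u)² + (½·δx/x)² + (3·δd/d)²) = √(0.00246 + 3.08e-05 + 0.0618) = 0.254
Q = 7.617e+06, so δQ = 0.254 × 7.617e+06 = 1.93e+06.

1.93e+06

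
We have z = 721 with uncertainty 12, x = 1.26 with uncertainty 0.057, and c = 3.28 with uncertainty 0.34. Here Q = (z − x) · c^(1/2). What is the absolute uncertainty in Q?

71.0

Let u = z − x = 720. δu = √(δz² + δx²) = √(144 + 0.00325) = 12.0, so δu/u = 0.0167.
Q is then a monomial in u, c:
δQ/Q = √((δu/u)² + (½·δc/c)²) = √(0.000278 + 0.00269) = 0.0544
Q = 1300, so δQ = 0.0544 × 1300 = 71.0.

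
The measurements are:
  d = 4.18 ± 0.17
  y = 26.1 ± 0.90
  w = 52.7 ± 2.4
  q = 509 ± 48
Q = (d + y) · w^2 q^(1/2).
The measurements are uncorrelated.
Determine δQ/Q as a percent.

Let u = d + y = 30.3. δu = √(δd² + δy²) = √(0.0289 + 0.810) = 0.916, so δu/u = 0.0302.
Q is then a monomial in u, w, q:
δQ/Q = √((δu/u)² + (2·δw/w)² + (½·δq/q)²) = √(0.000915 + 0.00830 + 0.00222) = 0.107

10.7%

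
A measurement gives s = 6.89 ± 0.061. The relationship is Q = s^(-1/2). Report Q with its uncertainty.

0.381 ± 0.00169

Each factor contributes (exponent × relative error)² to (δQ/Q)²:
  (−½·δs/s)² = (-0.5×0.00885)² = 1.96e-05
δQ/Q = √(1.96e-05) = 0.00443
Q = 0.381, so δQ = 0.00443 × 0.381 = 0.00169.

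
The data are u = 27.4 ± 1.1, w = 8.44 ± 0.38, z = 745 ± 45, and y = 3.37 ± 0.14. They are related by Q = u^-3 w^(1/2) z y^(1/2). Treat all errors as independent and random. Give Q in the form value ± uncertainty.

0.193 ± 0.0267

Relative error in a monomial: (δQ/Q)² = Σ (nᵢ · δxᵢ/xᵢ)².
  (-3·δu/u)² = (-3×0.0401)² = 0.0145;  (½·δw/w)² = (0.5×0.0450)² = 0.000507;  (1·δz/z)² = (1×0.0604)² = 0.00365;  (½·δy/y)² = (0.5×0.0415)² = 0.000431
δQ/Q = √(0.0191) = 0.138
Q = 0.193, so δQ = 0.138 × 0.193 = 0.0267.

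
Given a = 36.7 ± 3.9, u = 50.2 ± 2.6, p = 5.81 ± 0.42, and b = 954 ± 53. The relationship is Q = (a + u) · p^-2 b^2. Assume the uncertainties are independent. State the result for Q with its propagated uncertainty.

Let w = a + u = 86.9. δw = √(δa² + δu²) = √(15.2 + 6.76) = 4.69, so δw/w = 0.0539.
Q is then a monomial in w, p, b:
δQ/Q = √((δw/w)² + (-2·δp/p)² + (2·δb/b)²) = √(0.00291 + 0.0209 + 0.0123) = 0.190
Q = 2.34e+06, so δQ = 0.190 × 2.34e+06 = 4.46e+05.

(2.34 ± 0.446) × 10^6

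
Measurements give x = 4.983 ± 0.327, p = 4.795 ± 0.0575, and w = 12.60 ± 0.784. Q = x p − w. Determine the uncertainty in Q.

1.78

Let h = x·p = 23.89. δh/h = √((1·δx/x)² + (1·δp/p)²) = √(0.00431 + 0.000144) = 0.0667, so δh = 1.59.
Q = h − w: δQ = √(δh² + δw²) = √(2.54 + 0.615) = 1.78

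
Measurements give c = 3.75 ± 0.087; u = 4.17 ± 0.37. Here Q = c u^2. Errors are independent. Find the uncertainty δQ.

Since Q is a product/quotient, work with relative uncertainties:
  (1·δc/c)² = (1×0.0232)² = 0.000538;  (2·δu/u)² = (2×0.0887)² = 0.0315
δQ/Q = √(0.0320) = 0.179
Q = 65.2, so δQ = 0.179 × 65.2 = 11.7.

11.7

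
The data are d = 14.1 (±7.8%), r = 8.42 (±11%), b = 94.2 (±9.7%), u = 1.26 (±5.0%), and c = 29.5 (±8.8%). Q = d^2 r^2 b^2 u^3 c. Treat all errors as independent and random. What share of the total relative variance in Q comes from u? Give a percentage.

(δQ/Q)² = (2·δd/d)² + (2·δr/r)² + (2·δb/b)² + (3·δu/u)² + (1·δc/c)²
  d term: (2×0.0780)² = 0.0243
  r term: (2×0.110)² = 0.0484
  b term: (2×0.0970)² = 0.0376
  u term: (3×0.0500)² = 0.0225
  c term: (1×0.0880)² = 0.00774
Total = 0.141. Share from u = 0.0225/0.141 = 0.160.

16.0%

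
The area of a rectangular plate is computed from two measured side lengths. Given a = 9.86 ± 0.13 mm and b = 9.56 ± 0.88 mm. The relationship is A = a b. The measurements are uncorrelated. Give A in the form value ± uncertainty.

For a monomial A ∝ a, b, fractional errors add in quadrature:
  (1·δa/a)² = (1×0.0132)² = 0.000174;  (1·δb/b)² = (1×0.0921)² = 0.00847
δA/A = √(0.00865) = 0.0930
A = 94.3 mm^2, so δA = 0.0930 × 94.3 = 8.77 mm^2.

94.3 ± 8.77 mm^2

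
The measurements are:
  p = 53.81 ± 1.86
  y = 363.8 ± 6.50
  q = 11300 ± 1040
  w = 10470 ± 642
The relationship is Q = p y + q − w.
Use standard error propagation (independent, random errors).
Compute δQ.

Let h = p·y = 19580. δh/h = √((1·δp/p)² + (1·δy/y)²) = √(0.00119 + 0.000319) = 0.0389, so δh = 762.
Q = h + q − w: δQ = √(δh² + δq² + δw²) = √(5.8e+05 + 1.08e+06 + 4.12e+05) = 1440

1440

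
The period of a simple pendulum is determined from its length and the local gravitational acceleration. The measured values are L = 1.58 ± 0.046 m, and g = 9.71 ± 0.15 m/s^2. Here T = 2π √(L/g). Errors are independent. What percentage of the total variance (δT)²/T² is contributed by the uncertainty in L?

(δT/T)² = (½·δL/L)² + (−½·δg/g)²
  L term: (0.5×0.0291)² = 0.000212
  g term: (-0.5×0.0154)² = 5.97e-05
Total = 0.000272. Share from L = 0.000212/0.000272 = 0.780.

78.0%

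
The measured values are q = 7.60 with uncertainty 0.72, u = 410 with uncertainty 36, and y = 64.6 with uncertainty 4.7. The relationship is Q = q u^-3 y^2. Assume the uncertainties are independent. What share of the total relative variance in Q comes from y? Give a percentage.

21.3%

(δQ/Q)² = (1·δq/q)² + (-3·δu/u)² + (2·δy/y)²
  q term: (1×0.0947)² = 0.00898
  u term: (-3×0.0878)² = 0.0694
  y term: (2×0.0728)² = 0.0212
Total = 0.0995. Share from y = 0.0212/0.0995 = 0.213.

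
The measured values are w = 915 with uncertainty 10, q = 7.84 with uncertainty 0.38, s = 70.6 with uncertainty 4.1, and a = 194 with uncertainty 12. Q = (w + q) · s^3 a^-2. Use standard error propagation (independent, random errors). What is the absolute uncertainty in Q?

Let u = w + q = 923. δu = √(δw² + δq²) = √(100 + 0.144) = 10.0, so δu/u = 0.0108.
Q is then a monomial in u, s, a:
δQ/Q = √((δu/u)² + (3·δs/s)² + (-2·δa/a)²) = √(0.000118 + 0.0304 + 0.0153) = 0.214
Q = 8630, so δQ = 0.214 × 8630 = 1850.

1850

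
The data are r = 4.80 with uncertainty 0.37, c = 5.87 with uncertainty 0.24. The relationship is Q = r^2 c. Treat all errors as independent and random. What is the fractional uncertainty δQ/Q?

Q is a product of powers, so relative uncertainties combine in quadrature:
  (2·δr/r)² = (2×0.0771)² = 0.0238;  (1·δc/c)² = (1×0.0409)² = 0.00167
δQ/Q = √(0.0254) = 0.159

0.159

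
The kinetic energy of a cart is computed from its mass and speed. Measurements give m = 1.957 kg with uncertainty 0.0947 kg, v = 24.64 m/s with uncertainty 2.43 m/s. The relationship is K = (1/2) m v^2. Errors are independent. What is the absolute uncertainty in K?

121 J

Products/powers → add relative errors in quadrature, weighted by exponent:
  (1·δm/m)² = (1×0.0484)² = 0.00234;  (2·δv/v)² = (2×0.0986)² = 0.0389
δK/K = √(0.0412) = 0.203
K = 594.1 J, so δK = 0.203 × 594.1 = 121 J.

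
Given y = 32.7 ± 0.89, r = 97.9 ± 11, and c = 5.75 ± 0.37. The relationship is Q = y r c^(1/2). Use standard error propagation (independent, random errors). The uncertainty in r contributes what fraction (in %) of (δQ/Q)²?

(δQ/Q)² = (1·δy/y)² + (1·δr/r)² + (½·δc/c)²
  y term: (1×0.0272)² = 0.000741
  r term: (1×0.112)² = 0.0126
  c term: (0.5×0.0643)² = 0.00104
Total = 0.0144. Share from r = 0.0126/0.0144 = 0.877.

87.7%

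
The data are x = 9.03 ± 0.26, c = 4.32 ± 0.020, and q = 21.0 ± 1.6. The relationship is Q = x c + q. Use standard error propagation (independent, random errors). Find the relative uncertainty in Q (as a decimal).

0.0327

Let p = x·c = 39.0. δp/p = √((1·δx/x)² + (1·δc/c)²) = √(0.000829 + 2.14e-05) = 0.0292, so δp = 1.14.
Q = p + q: δQ = √(δp² + δq²) = √(1.29 + 2.56) = 1.96
Q = 60.0, so δQ/Q = 1.96/60.0 = 0.0327.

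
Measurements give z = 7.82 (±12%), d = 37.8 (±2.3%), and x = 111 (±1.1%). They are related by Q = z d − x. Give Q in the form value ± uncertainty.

Let p = z·d = 296. δp/p = √((1·δz/z)² + (1·δd/d)²) = √(0.0144 + 0.000529) = 0.122, so δp = 36.1.
Q = p − x: δQ = √(δp² + δx²) = √(1300 + 1.49) = 36.1
Q = 185.

185 ± 36.1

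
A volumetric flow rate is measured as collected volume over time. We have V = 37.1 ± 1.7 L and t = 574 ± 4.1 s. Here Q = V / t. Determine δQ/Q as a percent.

4.64%

Q is a product of powers, so relative uncertainties combine in quadrature:
  (1·δV/V)² = (1×0.0458)² = 0.00210;  (-1·δt/t)² = (-1×0.00714)² = 5.1e-05
δQ/Q = √(0.00215) = 0.0464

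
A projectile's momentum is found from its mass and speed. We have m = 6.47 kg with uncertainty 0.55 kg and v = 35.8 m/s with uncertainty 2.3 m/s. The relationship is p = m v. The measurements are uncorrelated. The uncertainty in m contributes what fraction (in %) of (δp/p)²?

63.6%

(δp/p)² = (1·δm/m)² + (1·δv/v)²
  m term: (1×0.0850)² = 0.00723
  v term: (1×0.0642)² = 0.00413
Total = 0.0114. Share from m = 0.00723/0.0114 = 0.636.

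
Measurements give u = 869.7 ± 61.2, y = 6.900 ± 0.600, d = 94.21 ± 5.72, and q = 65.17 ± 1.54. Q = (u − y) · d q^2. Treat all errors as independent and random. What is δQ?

Let w = u − y = 862.8. δw = √(δu² + δy²) = √(3750 + 0.360) = 61.2, so δw/w = 0.0709.
Q is then a monomial in w, d, q:
δQ/Q = √((δw/w)² + (1·δd/d)² + (2·δq/q)²) = √(0.00503 + 0.00369 + 0.00223) = 0.105
Q = 3.452e+08, so δQ = 0.105 × 3.452e+08 = 3.61e+07.

3.61e+07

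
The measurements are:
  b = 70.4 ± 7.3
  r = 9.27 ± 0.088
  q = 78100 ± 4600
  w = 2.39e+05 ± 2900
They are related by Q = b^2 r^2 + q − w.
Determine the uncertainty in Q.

88900

Let p = b^2·r^2 = 4.26e+05. δp/p = √((2·δb/b)² + (2·δr/r)²) = √(0.0430 + 0.000360) = 0.208, so δp = 88700.
Q = p + q − w: δQ = √(δp² + δq² + δw²) = √(7.87e+09 + 2.12e+07 + 8.41e+06) = 88900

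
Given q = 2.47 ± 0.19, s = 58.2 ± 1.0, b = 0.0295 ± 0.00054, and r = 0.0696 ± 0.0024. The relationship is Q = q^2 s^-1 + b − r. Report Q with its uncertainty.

0.0647 ± 0.0164

Let p = q^2·s^-1 = 0.105. δp/p = √((2·δq/q)² + (-1·δs/s)²) = √(0.0237 + 0.000295) = 0.155, so δp = 0.0162.
Q = p + b − r: δQ = √(δp² + δb² + δr²) = √(0.000263 + 2.92e-07 + 5.76e-06) = 0.0164
Q = 0.0647.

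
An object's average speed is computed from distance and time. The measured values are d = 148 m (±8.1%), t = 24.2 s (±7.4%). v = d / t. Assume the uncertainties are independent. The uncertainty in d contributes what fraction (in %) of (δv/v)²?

54.5%

(δv/v)² = (1·δd/d)² + (-1·δt/t)²
  d term: (1×0.0810)² = 0.00656
  t term: (-1×0.0740)² = 0.00548
Total = 0.0120. Share from d = 0.00656/0.0120 = 0.545.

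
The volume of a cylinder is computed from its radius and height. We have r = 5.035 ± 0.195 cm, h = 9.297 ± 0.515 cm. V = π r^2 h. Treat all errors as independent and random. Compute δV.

70.5 cm^3

For a monomial V ∝ r^2, h, fractional errors add in quadrature:
  (2·δr/r)² = (2×0.0387)² = 0.00600;  (1·δh/h)² = (1×0.0554)² = 0.00307
δV/V = √(0.00907) = 0.0952
V = 740.4 cm^3, so δV = 0.0952 × 740.4 = 70.5 cm^3.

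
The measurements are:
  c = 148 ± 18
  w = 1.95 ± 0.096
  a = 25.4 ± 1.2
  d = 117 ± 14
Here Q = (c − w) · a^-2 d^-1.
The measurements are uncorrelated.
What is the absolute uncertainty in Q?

Let u = c − w = 146. δu = √(δc² + δw²) = √(324 + 0.00922) = 18.0, so δu/u = 0.123.
Q is then a monomial in u, a, d:
δQ/Q = √((δu/u)² + (-2·δa/a)² + (-1·δd/d)²) = √(0.0152 + 0.00893 + 0.0143) = 0.196
Q = 0.00193, so δQ = 0.196 × 0.00193 = 0.000379.

0.000379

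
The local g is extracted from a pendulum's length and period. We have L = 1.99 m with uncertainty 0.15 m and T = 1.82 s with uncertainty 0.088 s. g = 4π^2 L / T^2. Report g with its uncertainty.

23.7 ± 2.91 m/s^2

Relative error in a monomial: (δg/g)² = Σ (nᵢ · δxᵢ/xᵢ)².
  (1·δL/L)² = (1×0.0754)² = 0.00568;  (-2·δT/T)² = (-2×0.0484)² = 0.00935
δg/g = √(0.0150) = 0.123
g = 23.7 m/s^2, so δg = 0.123 × 23.7 = 2.91 m/s^2.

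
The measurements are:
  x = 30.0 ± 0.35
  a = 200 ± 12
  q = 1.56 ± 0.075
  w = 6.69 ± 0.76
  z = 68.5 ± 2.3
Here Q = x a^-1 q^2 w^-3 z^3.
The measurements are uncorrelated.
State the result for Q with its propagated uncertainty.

Products/powers → add relative errors in quadrature, weighted by exponent:
  (1·δx/x)² = (1×0.0117)² = 0.000136;  (-1·δa/a)² = (-1×0.0600)² = 0.00360;  (2·δq/q)² = (2×0.0481)² = 0.00925;  (-3·δw/w)² = (-3×0.114)² = 0.116;  (3·δz/z)² = (3×0.0336)² = 0.0101
δQ/Q = √(0.139) = 0.373
Q = 392, so δQ = 0.373 × 392 = 146.

392 ± 146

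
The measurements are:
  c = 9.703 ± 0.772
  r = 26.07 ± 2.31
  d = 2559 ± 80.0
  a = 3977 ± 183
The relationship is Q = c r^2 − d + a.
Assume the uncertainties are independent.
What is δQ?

Let p = c·r^2 = 6595. δp/p = √((1·δc/c)² + (2·δr/r)²) = √(0.00633 + 0.0314) = 0.194, so δp = 1280.
Q = p − d + a: δQ = √(δp² + δd² + δa²) = √(1.64e+06 + 6400 + 33500) = 1300

1300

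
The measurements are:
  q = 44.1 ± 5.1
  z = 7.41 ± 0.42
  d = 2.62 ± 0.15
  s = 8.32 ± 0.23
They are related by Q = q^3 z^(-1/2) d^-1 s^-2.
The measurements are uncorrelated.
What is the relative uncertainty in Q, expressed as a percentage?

Products/powers → add relative errors in quadrature, weighted by exponent:
  (3·δq/q)² = (3×0.116)² = 0.120;  (−½·δz/z)² = (-0.5×0.0567)² = 0.000803;  (-1·δd/d)² = (-1×0.0573)² = 0.00328;  (-2·δs/s)² = (-2×0.0276)² = 0.00306
δQ/Q = √(0.128) = 0.357

35.7%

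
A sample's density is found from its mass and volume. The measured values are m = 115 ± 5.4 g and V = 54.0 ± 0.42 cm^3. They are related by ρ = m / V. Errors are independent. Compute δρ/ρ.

Each factor contributes (exponent × relative error)² to (δρ/ρ)²:
  (1·δm/m)² = (1×0.0470)² = 0.00220;  (-1·δV/V)² = (-1×0.00778)² = 6.05e-05
δρ/ρ = √(0.00227) = 0.0476

0.0476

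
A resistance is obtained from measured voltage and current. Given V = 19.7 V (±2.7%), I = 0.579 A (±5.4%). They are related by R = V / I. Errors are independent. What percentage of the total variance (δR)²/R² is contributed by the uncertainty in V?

(δR/R)² = (1·δV/V)² + (-1·δI/I)²
  V term: (1×0.0270)² = 0.000729
  I term: (-1×0.0540)² = 0.00292
Total = 0.00365. Share from V = 0.000729/0.00365 = 0.200.

20.0%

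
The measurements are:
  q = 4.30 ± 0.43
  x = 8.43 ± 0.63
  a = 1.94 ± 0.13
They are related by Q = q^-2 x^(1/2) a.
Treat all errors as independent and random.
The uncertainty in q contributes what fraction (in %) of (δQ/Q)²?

87.2%

(δQ/Q)² = (-2·δq/q)² + (½·δx/x)² + (1·δa/a)²
  q term: (-2×0.100)² = 0.0400
  x term: (0.5×0.0747)² = 0.00140
  a term: (1×0.0670)² = 0.00449
Total = 0.0459. Share from q = 0.0400/0.0459 = 0.872.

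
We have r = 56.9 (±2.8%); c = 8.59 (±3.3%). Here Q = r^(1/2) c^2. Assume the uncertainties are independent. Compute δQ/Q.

Each factor contributes (exponent × relative error)² to (δQ/Q)²:
  (½·δr/r)² = (0.5×0.0280)² = 0.000196;  (2·δc/c)² = (2×0.0330)² = 0.00436
δQ/Q = √(0.00455) = 0.0675

0.0675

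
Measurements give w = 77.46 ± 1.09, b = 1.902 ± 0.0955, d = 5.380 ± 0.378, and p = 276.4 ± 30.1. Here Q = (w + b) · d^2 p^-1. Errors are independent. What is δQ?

Let u = w + b = 79.36. δu = √(δw² + δb²) = √(1.19 + 0.00912) = 1.09, so δu/u = 0.0138.
Q is then a monomial in u, d, p:
δQ/Q = √((δu/u)² + (2·δd/d)² + (-1·δp/p)²) = √(0.000190 + 0.0197 + 0.0119) = 0.178
Q = 8.311, so δQ = 0.178 × 8.311 = 1.48.

1.48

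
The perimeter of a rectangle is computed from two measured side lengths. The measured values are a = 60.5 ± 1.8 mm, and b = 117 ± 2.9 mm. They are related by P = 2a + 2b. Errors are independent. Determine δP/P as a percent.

Each term contributes (cᵢ δxᵢ)² to (δP)²:
  (2·δa)² = 13.0;  (2·δb)² = 33.6
δP = √(46.6) = 6.83 mm
P = 355 mm, so δP/P = 6.83/355 = 0.0192.

1.92%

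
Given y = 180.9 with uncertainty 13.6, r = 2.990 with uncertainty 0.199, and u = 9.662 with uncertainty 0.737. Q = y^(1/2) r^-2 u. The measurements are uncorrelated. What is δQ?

2.30

Relative error in a monomial: (δQ/Q)² = Σ (nᵢ · δxᵢ/xᵢ)².
  (½·δy/y)² = (0.5×0.0752)² = 0.00141;  (-2·δr/r)² = (-2×0.0666)² = 0.0177;  (1·δu/u)² = (1×0.0763)² = 0.00582
δQ/Q = √(0.0249) = 0.158
Q = 14.54, so δQ = 0.158 × 14.54 = 2.30.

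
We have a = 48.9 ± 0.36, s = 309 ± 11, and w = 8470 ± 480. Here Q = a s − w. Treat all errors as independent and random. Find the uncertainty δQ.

729

Let p = a·s = 15100. δp/p = √((1·δa/a)² + (1·δs/s)²) = √(5.42e-05 + 0.00127) = 0.0364, so δp = 549.
Q = p − w: δQ = √(δp² + δw²) = √(3.02e+05 + 2.3e+05) = 729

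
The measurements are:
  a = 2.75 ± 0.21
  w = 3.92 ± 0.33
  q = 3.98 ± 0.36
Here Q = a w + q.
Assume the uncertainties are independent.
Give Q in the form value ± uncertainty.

14.8 ± 1.28

Let p = a·w = 10.8. δp/p = √((1·δa/a)² + (1·δw/w)²) = √(0.00583 + 0.00709) = 0.114, so δp = 1.23.
Q = p + q: δQ = √(δp² + δq²) = √(1.50 + 0.130) = 1.28
Q = 14.8.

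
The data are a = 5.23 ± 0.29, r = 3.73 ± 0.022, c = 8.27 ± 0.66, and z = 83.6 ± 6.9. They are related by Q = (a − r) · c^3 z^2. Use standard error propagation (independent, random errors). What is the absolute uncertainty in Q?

Let u = a − r = 1.50. δu = √(δa² + δr²) = √(0.0841 + 0.000484) = 0.291, so δu/u = 0.194.
Q is then a monomial in u, c, z:
δQ/Q = √((δu/u)² + (3·δc/c)² + (2·δz/z)²) = √(0.0376 + 0.0573 + 0.0272) = 0.350
Q = 5.93e+06, so δQ = 0.350 × 5.93e+06 = 2.07e+06.

2.07e+06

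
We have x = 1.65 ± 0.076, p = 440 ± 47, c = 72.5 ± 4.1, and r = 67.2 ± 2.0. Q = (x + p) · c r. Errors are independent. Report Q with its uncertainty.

Let u = x + p = 442. δu = √(δx² + δp²) = √(0.00578 + 2210) = 47.0, so δu/u = 0.106.
Q is then a monomial in u, c, r:
δQ/Q = √((δu/u)² + (1·δc/c)² + (1·δr/r)²) = √(0.0113 + 0.00320 + 0.000886) = 0.124
Q = 2.15e+06, so δQ = 0.124 × 2.15e+06 = 2.67e+05.

(2.15 ± 0.267) × 10^6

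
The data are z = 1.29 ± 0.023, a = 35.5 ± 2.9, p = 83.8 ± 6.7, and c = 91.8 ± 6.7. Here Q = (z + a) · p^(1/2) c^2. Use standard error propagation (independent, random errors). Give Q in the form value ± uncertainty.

Let u = z + a = 36.8. δu = √(δz² + δa²) = √(0.000529 + 8.41) = 2.90, so δu/u = 0.0788.
Q is then a monomial in u, p, c:
δQ/Q = √((δu/u)² + (½·δp/p)² + (2·δc/c)²) = √(0.00621 + 0.00160 + 0.0213) = 0.171
Q = 2.84e+06, so δQ = 0.171 × 2.84e+06 = 4.84e+05.

(2.84 ± 0.484) × 10^6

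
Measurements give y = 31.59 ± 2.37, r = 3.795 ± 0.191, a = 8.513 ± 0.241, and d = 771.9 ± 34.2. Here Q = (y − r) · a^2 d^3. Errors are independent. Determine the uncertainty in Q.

Let u = y − r = 27.80. δu = √(δy² + δr²) = √(5.62 + 0.0365) = 2.38, so δu/u = 0.0855.
Q is then a monomial in u, a, d:
δQ/Q = √((δu/u)² + (2·δa/a)² + (3·δd/d)²) = √(0.00732 + 0.00321 + 0.0177) = 0.168
Q = 9.264e+11, so δQ = 0.168 × 9.264e+11 = 1.56e+11.

1.56e+11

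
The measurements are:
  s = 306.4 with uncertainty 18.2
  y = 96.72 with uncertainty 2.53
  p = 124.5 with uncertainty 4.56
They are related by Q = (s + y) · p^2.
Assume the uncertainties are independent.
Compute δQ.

5.39e+05

Let u = s + y = 403.1. δu = √(δs² + δy²) = √(331 + 6.40) = 18.4, so δu/u = 0.0456.
Q is then a monomial in u, p:
δQ/Q = √((δu/u)² + (2·δp/p)²) = √(0.00208 + 0.00537) = 0.0863
Q = 6.248e+06, so δQ = 0.0863 × 6.248e+06 = 5.39e+05.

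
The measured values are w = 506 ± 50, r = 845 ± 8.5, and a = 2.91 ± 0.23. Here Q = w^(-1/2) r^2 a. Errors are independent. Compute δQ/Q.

0.0954

Each factor contributes (exponent × relative error)² to (δQ/Q)²:
  (−½·δw/w)² = (-0.5×0.0988)² = 0.00244;  (2·δr/r)² = (2×0.0101)² = 0.000405;  (1·δa/a)² = (1×0.0790)² = 0.00625
δQ/Q = √(0.00909) = 0.0954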